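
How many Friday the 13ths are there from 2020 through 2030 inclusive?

Friday-the-13ths by year:
2020: Mar, Nov
2021: Aug
2022: May
2023: Jan, Oct
2024: Sep, Dec
2025: Jun
2026: Feb, Mar, Nov
2027: Aug
2028: Oct
2029: Apr, Jul
2030: Sep, Dec

18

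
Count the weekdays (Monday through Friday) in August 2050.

23 weekdays

Aug 1, 2050 is a Monday.
The range spans 31 days (inclusive of both endpoints).
31 = 7 × 4 + 3, so there are 4 full weeks plus 3 extra days.
Each full week contributes 5 weekdays (Mon–Fri): 4 × 5 = 20.
The 3 extra days are Mon, Tue, Wed — 3 of them qualify.
Total: 20 + 3 = 23.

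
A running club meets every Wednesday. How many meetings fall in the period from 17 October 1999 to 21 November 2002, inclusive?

162

17 October 1999 is a Sunday.
That's 1132 days from start to end, counting both.
1132 = 7 × 161 + 5, so there are 161 full weeks plus 5 extra days.
Each full week contributes one Wednesday: 161 so far.
The 5 extra days are Sunday, Monday, Tuesday, Wednesday, Thursday — 1 of them qualifies.
Total: 161 + 1 = 162.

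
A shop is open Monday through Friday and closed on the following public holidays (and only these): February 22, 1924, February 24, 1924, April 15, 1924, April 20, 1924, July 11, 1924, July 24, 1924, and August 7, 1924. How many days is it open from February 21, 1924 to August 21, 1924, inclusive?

February 21, 1924 is a Thursday.
That's 183 days from start to end, counting both.
183 = 7 × 26 + 1, so there are 26 full weeks plus 1 extra day.
Each full week contributes 5 weekdays (Mon–Fri): 26 × 5 = 130.
The 1 extra day is Thursday — 1 of them qualifies.
Total: 130 + 1 = 131.
Holidays: February 22, 1924 (Fri); February 24, 1924 (Sun); April 15, 1924 (Tue); April 20, 1924 (Sun); July 11, 1924 (Fri); July 24, 1924 (Thu); August 7, 1924 (Thu).
5 of the 7 holidays fall on weekdays; the rest are weekends and were already excluded.
Business days: 131 − 5 = 126.

126 business days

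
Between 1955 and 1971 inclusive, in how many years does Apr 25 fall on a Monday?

3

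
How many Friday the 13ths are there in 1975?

1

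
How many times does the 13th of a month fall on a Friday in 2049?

1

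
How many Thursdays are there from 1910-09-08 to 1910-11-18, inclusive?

11

1910-09-08 is a Thursday.
The range spans 72 days (inclusive of both endpoints).
72 = 7 × 10 + 2, so there are 10 full weeks plus 2 extra days.
Each full week contributes one Thursday: 10 so far.
The 2 extra days are Thu, Fri — 1 of them qualifies.
Total: 10 + 1 = 11.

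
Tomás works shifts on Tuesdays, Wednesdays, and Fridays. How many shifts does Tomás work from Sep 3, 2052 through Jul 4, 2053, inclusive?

132

Sep 3, 2052 is a Tuesday.
The range spans 305 days (inclusive of both endpoints).
305 = 7 × 43 + 4, so there are 43 full weeks plus 4 extra days.
Each full week contributes 3 days from the set (Tue, Wed, Fri): 43 × 3 = 129.
The 4 extra days are Tuesday, Wednesday, Thursday, Friday — 3 of them qualify.
Total: 129 + 3 = 132.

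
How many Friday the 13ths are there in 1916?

1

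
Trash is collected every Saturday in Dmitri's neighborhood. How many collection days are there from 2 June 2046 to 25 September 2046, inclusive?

17

2 June 2046 is a Saturday.
The range spans 116 days (inclusive of both endpoints).
116 = 7 × 16 + 4, so there are 16 full weeks plus 4 extra days.
Each full week contributes one Saturday: 16 so far.
The 4 extra days are Saturday, Sunday, Monday, Tuesday — 1 of them qualifies.
Total: 16 + 1 = 17.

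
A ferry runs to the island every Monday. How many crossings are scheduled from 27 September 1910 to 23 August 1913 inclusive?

151

27 September 1910 is a Tuesday.
The range spans 1062 days (inclusive of both endpoints).
1062 = 7 × 151 + 5, so there are 151 full weeks plus 5 extra days.
Each full week contributes one Monday: 151 so far.
The 5 extra days are Tue, Wed, Thu, Fri, Sat — none qualify.
Total: 151 + 0 = 151.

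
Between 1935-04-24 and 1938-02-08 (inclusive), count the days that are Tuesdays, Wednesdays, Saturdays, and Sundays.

584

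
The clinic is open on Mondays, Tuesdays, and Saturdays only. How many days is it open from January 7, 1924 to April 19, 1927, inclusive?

515

January 7, 1924 is a Monday.
From January 7, 1924 to April 19, 1927 is 1199 days inclusive.
1199 = 7 × 171 + 2, so there are 171 full weeks plus 2 extra days.
Each full week contributes 3 days from the set (Mon, Tue, Sat): 171 × 3 = 513.
The 2 extra days are Monday, Tuesday — 2 of them qualify.
Total: 513 + 2 = 515.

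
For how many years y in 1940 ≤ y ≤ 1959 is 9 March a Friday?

3

Day of week of March 9 in each year:
1940: Sat, 1941: Sun, 1942: Mon, 1943: Tue, 1944: Thu, 1945: Fri ✓, 1946: Sat, 1947: Sun, 1948: Tue, 1949: Wed, 1950: Thu, 1951: Fri ✓, 1952: Sun, 1953: Mon, 1954: Tue, 1955: Wed, 1956: Fri ✓, 1957: Sat, 1958: Sun, 1959: Mon
Fridays: 1945, 1951, 1956.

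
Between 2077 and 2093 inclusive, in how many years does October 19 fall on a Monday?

2

Day of week of October 19 in each year:
2077: Tue, 2078: Wed, 2079: Thu, 2080: Sat, 2081: Sun, 2082: Mon ✓, 2083: Tue, 2084: Thu, 2085: Fri, 2086: Sat, 2087: Sun, 2088: Tue, 2089: Wed, 2090: Thu, 2091: Fri, 2092: Sun, 2093: Mon ✓
Mondays: 2082, 2093.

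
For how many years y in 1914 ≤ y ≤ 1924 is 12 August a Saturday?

Day of week of August 12 in each year:
1914: Wed, 1915: Thu, 1916: Sat ✓, 1917: Sun, 1918: Mon, 1919: Tue, 1920: Thu, 1921: Fri, 1922: Sat ✓, 1923: Sun, 1924: Tue
Saturdays: 1916, 1922.

2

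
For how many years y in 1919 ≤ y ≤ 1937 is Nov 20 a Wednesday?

2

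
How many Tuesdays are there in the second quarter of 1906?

13

Apr 1, 1906 is a Sunday.
From Apr 1, 1906 to Jun 30, 1906 is 91 days inclusive.
91 = 7 × 13, so the span is exactly 13 full weeks.
Each full week contributes one Tuesday: 13 so far.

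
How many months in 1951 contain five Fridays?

4

A month has five Fridays exactly when Friday falls within its first (length − 28) days.
Jan: 31 days, starts Mon → 5 of Mon, Tue, Wed
Feb: 28 days, starts Thu → 5 of (none)
Mar: 31 days, starts Thu → 5 of Thu, Fri, Sat ✓
Apr: 30 days, starts Sun → 5 of Sun, Mon
May: 31 days, starts Tue → 5 of Tue, Wed, Thu
Jun: 30 days, starts Fri → 5 of Fri, Sat ✓
Jul: 31 days, starts Sun → 5 of Sun, Mon, Tue
Aug: 31 days, starts Wed → 5 of Wed, Thu, Fri ✓
Sep: 30 days, starts Sat → 5 of Sat, Sun
Oct: 31 days, starts Mon → 5 of Mon, Tue, Wed
Nov: 30 days, starts Thu → 5 of Thu, Fri ✓
Dec: 31 days, starts Sat → 5 of Sat, Sun, Mon
Months with five Fridays: Mar, Jun, Aug, Nov.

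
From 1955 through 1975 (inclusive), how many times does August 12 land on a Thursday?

2

Day of week of August 12 in each year:
1955: Fri, 1956: Sun, 1957: Mon, 1958: Tue, 1959: Wed, 1960: Fri, 1961: Sat, 1962: Sun, 1963: Mon, 1964: Wed, 1965: Thu ✓, 1966: Fri, 1967: Sat, 1968: Mon, 1969: Tue, 1970: Wed, 1971: Thu ✓, 1972: Sat, 1973: Sun, 1974: Mon, 1975: Tue
Thursdays: 1965, 1971.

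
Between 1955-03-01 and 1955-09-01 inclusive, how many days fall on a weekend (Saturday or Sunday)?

52

1955-03-01 is a Tuesday.
That's 185 days from start to end, counting both.
185 = 7 × 26 + 3, so there are 26 full weeks plus 3 extra days.
Each full week contributes 2 weekend days (Sat, Sun): 26 × 2 = 52.
The 3 extra days are Tuesday, Wednesday, Thursday — none qualify.
Total: 52 + 0 = 52.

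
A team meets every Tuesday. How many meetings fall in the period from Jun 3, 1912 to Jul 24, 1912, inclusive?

Jun 3, 1912 is a Monday.
The range spans 52 days (inclusive of both endpoints).
52 = 7 × 7 + 3, so there are 7 full weeks plus 3 extra days.
Each full week contributes one Tuesday: 7 so far.
The 3 extra days are Mon, Tue, Wed — 1 of them qualifies.
Total: 7 + 1 = 8.

8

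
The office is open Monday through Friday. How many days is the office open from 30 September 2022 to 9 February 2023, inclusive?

30 September 2022 is a Friday.
The range spans 133 days (inclusive of both endpoints).
133 = 7 × 19, so the span is exactly 19 full weeks.
Each full week contributes 5 weekdays (Mon–Fri): 19 × 5 = 95.
Total: 95.

95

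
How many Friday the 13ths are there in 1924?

The 13th falls on a Friday when the month's 13th has weekday Fri.
Jan 13 is Sun; Feb 13 is Wed; Mar 13 is Thu; Apr 13 is Sun; May 13 is Tue; Jun 13 is Fri ✓; Jul 13 is Sun; Aug 13 is Wed; Sep 13 is Sat; Oct 13 is Mon; Nov 13 is Thu; Dec 13 is Sat.
Friday the 13ths: Jun.

1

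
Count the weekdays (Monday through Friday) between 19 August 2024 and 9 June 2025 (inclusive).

211 weekdays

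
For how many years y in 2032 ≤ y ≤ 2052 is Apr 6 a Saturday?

Day of week of April 6 in each year:
2032: Tue, 2033: Wed, 2034: Thu, 2035: Fri, 2036: Sun, 2037: Mon, 2038: Tue, 2039: Wed, 2040: Fri, 2041: Sat ✓, 2042: Sun, 2043: Mon, 2044: Wed, 2045: Thu, 2046: Fri, 2047: Sat ✓, 2048: Mon, 2049: Tue, 2050: Wed, 2051: Thu, 2052: Sat ✓
Saturdays: 2041, 2047, 2052.

3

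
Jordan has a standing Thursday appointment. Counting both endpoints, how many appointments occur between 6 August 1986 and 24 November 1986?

6 August 1986 is a Wednesday.
That's 111 days from start to end, counting both.
111 = 7 × 15 + 6, so there are 15 full weeks plus 6 extra days.
Each full week contributes one Thursday: 15 so far.
The 6 extra days are Wednesday, Thursday, Friday, Saturday, Sunday, Monday — 1 of them qualifies.
Total: 15 + 1 = 16.

16 Thursdays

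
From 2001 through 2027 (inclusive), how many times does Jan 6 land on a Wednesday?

Day of week of January 6 in each year:
2001: Sat, 2002: Sun, 2003: Mon, 2004: Tue, 2005: Thu, 2006: Fri, 2007: Sat, 2008: Sun, 2009: Tue, 2010: Wed ✓, 2011: Thu, 2012: Fri, 2013: Sun, 2014: Mon, 2015: Tue, 2016: Wed ✓, 2017: Fri, 2018: Sat, 2019: Sun, 2020: Mon, 2021: Wed ✓, 2022: Thu, 2023: Fri, 2024: Sat, 2025: Mon, 2026: Tue, 2027: Wed ✓
Wednesdays: 2010, 2016, 2021, 2027.

4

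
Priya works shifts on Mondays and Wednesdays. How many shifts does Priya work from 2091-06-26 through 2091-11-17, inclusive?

41

2091-06-26 is a Tuesday.
That's 145 days from start to end, counting both.
145 = 7 × 20 + 5, so there are 20 full weeks plus 5 extra days.
Each full week contributes 2 days from the set (Mon, Wed): 20 × 2 = 40.
The 5 extra days are Tue, Wed, Thu, Fri, Sat — 1 of them qualifies.
Total: 40 + 1 = 41.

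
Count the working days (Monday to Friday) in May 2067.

May 1, 2067 is a Sunday.
That's 31 days from start to end, counting both.
31 = 7 × 4 + 3, so there are 4 full weeks plus 3 extra days.
Each full week contributes 5 weekdays (Mon–Fri): 4 × 5 = 20.
The 3 extra days are Sun, Mon, Tue — 2 of them qualify.
Total: 20 + 2 = 22.

22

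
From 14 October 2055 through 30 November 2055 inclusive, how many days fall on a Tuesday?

7 Tuesdays

14 October 2055 is a Thursday.
The range spans 48 days (inclusive of both endpoints).
48 = 7 × 6 + 6, so there are 6 full weeks plus 6 extra days.
Each full week contributes one Tuesday: 6 so far.
The 6 extra days are Thursday, Friday, Saturday, Sunday, Monday, Tuesday — 1 of them qualifies.
Total: 6 + 1 = 7.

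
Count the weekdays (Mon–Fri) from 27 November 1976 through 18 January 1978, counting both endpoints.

27 November 1976 is a Saturday.
From 27 November 1976 to 18 January 1978 is 418 days inclusive.
418 = 7 × 59 + 5, so there are 59 full weeks plus 5 extra days.
Each full week contributes 5 weekdays (Mon–Fri): 59 × 5 = 295.
The 5 extra days are Sat, Sun, Mon, Tue, Wed — 3 of them qualify.
Total: 295 + 3 = 298.

298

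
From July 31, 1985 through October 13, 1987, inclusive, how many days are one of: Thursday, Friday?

230

July 31, 1985 is a Wednesday.
That's 805 days from start to end, counting both.
805 = 7 × 115, so the span is exactly 115 full weeks.
Each full week contributes 2 days from the set (Thu, Fri): 115 × 2 = 230.
Total: 230.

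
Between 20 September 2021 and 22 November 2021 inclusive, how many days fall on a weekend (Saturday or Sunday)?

20 September 2021 is a Monday.
The range spans 64 days (inclusive of both endpoints).
64 = 7 × 9 + 1, so there are 9 full weeks plus 1 extra day.
Each full week contributes 2 weekend days (Sat, Sun): 9 × 2 = 18.
The 1 extra day is Mon — none qualify.
Total: 18 + 0 = 18.

18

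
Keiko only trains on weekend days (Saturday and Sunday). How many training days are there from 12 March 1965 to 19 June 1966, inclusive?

12 March 1965 is a Friday.
From 12 March 1965 to 19 June 1966 is 465 days inclusive.
465 = 7 × 66 + 3, so there are 66 full weeks plus 3 extra days.
Each full week contributes 2 weekend days (Sat, Sun): 66 × 2 = 132.
The 3 extra days are Fri, Sat, Sun — 2 of them qualify.
Total: 132 + 2 = 134.

134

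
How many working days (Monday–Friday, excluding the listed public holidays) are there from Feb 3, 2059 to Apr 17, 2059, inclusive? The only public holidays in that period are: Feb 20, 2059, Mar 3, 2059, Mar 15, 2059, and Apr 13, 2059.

Feb 3, 2059 is a Monday.
From Feb 3, 2059 to Apr 17, 2059 is 74 days inclusive.
74 = 7 × 10 + 4, so there are 10 full weeks plus 4 extra days.
Each full week contributes 5 weekdays (Mon–Fri): 10 × 5 = 50.
The 4 extra days are Monday, Tuesday, Wednesday, Thursday — 4 of them qualify.
Total: 50 + 4 = 54.
Holidays: Feb 20, 2059 (Thu); Mar 3, 2059 (Mon); Mar 15, 2059 (Sat); Apr 13, 2059 (Sun).
2 of the 4 holidays fall on weekdays; the rest are weekends and were already excluded.
Business days: 54 − 2 = 52.

52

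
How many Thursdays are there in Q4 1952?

13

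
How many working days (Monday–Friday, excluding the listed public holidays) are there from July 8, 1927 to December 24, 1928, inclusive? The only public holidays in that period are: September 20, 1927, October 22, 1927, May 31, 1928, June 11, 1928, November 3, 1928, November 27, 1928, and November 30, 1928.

377 working days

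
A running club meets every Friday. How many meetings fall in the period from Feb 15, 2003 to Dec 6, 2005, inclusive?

146 Fridays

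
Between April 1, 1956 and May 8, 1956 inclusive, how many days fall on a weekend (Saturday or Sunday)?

April 1, 1956 is a Sunday.
That's 38 days from start to end, counting both.
38 = 7 × 5 + 3, so there are 5 full weeks plus 3 extra days.
Each full week contributes 2 weekend days (Sat, Sun): 5 × 2 = 10.
The 3 extra days are Sun, Mon, Tue — 1 of them qualifies.
Total: 10 + 1 = 11.

11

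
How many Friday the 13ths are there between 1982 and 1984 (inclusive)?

Friday-the-13ths by year:
1982: Aug
1983: May
1984: Jan, Apr, Jul

5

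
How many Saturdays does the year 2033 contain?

1 January 2033 is a Saturday.
The range spans 365 days (inclusive of both endpoints).
365 = 7 × 52 + 1, so there are 52 full weeks plus 1 extra day.
Each full week contributes one Saturday: 52 so far.
The 1 extra day is Saturday — 1 of them qualifies.
Total: 52 + 1 = 53.

53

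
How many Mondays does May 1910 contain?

May 1, 1910 is a Sunday.
That's 31 days from start to end, counting both.
31 = 7 × 4 + 3, so there are 4 full weeks plus 3 extra days.
Each full week contributes one Monday: 4 so far.
The 3 extra days are Sunday, Monday, Tuesday — 1 of them qualifies.
Total: 4 + 1 = 5.

5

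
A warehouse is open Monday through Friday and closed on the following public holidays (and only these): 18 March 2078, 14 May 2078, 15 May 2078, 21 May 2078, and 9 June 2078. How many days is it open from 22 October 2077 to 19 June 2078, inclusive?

22 October 2077 is a Friday.
From 22 October 2077 to 19 June 2078 is 241 days inclusive.
241 = 7 × 34 + 3, so there are 34 full weeks plus 3 extra days.
Each full week contributes 5 weekdays (Mon–Fri): 34 × 5 = 170.
The 3 extra days are Fri, Sat, Sun — 1 of them qualifies.
Total: 170 + 1 = 171.
Holidays: 18 March 2078 (Fri); 14 May 2078 (Sat); 15 May 2078 (Sun); 21 May 2078 (Sat); 9 June 2078 (Thu).
2 of the 5 holidays fall on weekdays; the rest are weekends and were already excluded.
Business days: 171 − 2 = 169.

169 business days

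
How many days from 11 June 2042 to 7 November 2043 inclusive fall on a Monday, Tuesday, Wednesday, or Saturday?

294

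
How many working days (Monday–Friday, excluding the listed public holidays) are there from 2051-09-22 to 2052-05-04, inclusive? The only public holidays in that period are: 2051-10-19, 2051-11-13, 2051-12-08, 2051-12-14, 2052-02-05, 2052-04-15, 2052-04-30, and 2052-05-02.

153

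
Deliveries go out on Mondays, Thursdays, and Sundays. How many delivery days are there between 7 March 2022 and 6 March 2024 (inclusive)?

313

7 March 2022 is a Monday.
The range spans 731 days (inclusive of both endpoints).
731 = 7 × 104 + 3, so there are 104 full weeks plus 3 extra days.
Each full week contributes 3 days from the set (Mon, Thu, Sun): 104 × 3 = 312.
The 3 extra days are Mon, Tue, Wed — 1 of them qualifies.
Total: 312 + 1 = 313.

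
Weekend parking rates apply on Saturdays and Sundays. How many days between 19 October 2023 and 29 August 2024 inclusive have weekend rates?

90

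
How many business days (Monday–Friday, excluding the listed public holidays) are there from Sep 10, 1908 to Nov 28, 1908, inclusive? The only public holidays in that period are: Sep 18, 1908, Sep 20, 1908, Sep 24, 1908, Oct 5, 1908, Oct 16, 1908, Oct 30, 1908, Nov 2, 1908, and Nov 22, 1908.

51

Sep 10, 1908 is a Thursday.
That's 80 days from start to end, counting both.
80 = 7 × 11 + 3, so there are 11 full weeks plus 3 extra days.
Each full week contributes 5 weekdays (Mon–Fri): 11 × 5 = 55.
The 3 extra days are Thursday, Friday, Saturday — 2 of them qualify.
Total: 55 + 2 = 57.
Holidays: Sep 18, 1908 (Fri); Sep 20, 1908 (Sun); Sep 24, 1908 (Thu); Oct 5, 1908 (Mon); Oct 16, 1908 (Fri); Oct 30, 1908 (Fri); Nov 2, 1908 (Mon); Nov 22, 1908 (Sun).
6 of the 8 holidays fall on weekdays; the rest are weekends and were already excluded.
Business days: 57 − 6 = 51.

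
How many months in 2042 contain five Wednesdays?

A month has five Wednesdays exactly when Wednesday falls within its first (length − 28) days.
Jan: 31 days, starts Wed → 5 of Wed, Thu, Fri ✓
Feb: 28 days, starts Sat → 5 of (none)
Mar: 31 days, starts Sat → 5 of Sat, Sun, Mon
Apr: 30 days, starts Tue → 5 of Tue, Wed ✓
May: 31 days, starts Thu → 5 of Thu, Fri, Sat
Jun: 30 days, starts Sun → 5 of Sun, Mon
Jul: 31 days, starts Tue → 5 of Tue, Wed, Thu ✓
Aug: 31 days, starts Fri → 5 of Fri, Sat, Sun
Sep: 30 days, starts Mon → 5 of Mon, Tue
Oct: 31 days, starts Wed → 5 of Wed, Thu, Fri ✓
Nov: 30 days, starts Sat → 5 of Sat, Sun
Dec: 31 days, starts Mon → 5 of Mon, Tue, Wed ✓
Months with five Wednesdays: Jan, Apr, Jul, Oct, Dec.

5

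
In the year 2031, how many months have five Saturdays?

4

A month has five Saturdays exactly when Saturday falls within its first (length − 28) days.
Jan: 31 days, starts Wed → 5 of Wed, Thu, Fri
Feb: 28 days, starts Sat → 5 of (none)
Mar: 31 days, starts Sat → 5 of Sat, Sun, Mon ✓
Apr: 30 days, starts Tue → 5 of Tue, Wed
May: 31 days, starts Thu → 5 of Thu, Fri, Sat ✓
Jun: 30 days, starts Sun → 5 of Sun, Mon
Jul: 31 days, starts Tue → 5 of Tue, Wed, Thu
Aug: 31 days, starts Fri → 5 of Fri, Sat, Sun ✓
Sep: 30 days, starts Mon → 5 of Mon, Tue
Oct: 31 days, starts Wed → 5 of Wed, Thu, Fri
Nov: 30 days, starts Sat → 5 of Sat, Sun ✓
Dec: 31 days, starts Mon → 5 of Mon, Tue, Wed
Months with five Saturdays: Mar, May, Aug, Nov.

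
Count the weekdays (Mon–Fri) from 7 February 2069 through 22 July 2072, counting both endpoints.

7 February 2069 is a Thursday.
From 7 February 2069 to 22 July 2072 is 1262 days inclusive.
1262 = 7 × 180 + 2, so there are 180 full weeks plus 2 extra days.
Each full week contributes 5 weekdays (Mon–Fri): 180 × 5 = 900.
The 2 extra days are Thursday, Friday — 2 of them qualify.
Total: 900 + 2 = 902.

902 weekdays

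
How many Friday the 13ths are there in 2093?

3

The 13th falls on a Friday when the month's 13th has weekday Fri.
Jan 13 is Tue; Feb 13 is Fri ✓; Mar 13 is Fri ✓; Apr 13 is Mon; May 13 is Wed; Jun 13 is Sat; Jul 13 is Mon; Aug 13 is Thu; Sep 13 is Sun; Oct 13 is Tue; Nov 13 is Fri ✓; Dec 13 is Sun.
Friday the 13ths: Feb, Mar, Nov.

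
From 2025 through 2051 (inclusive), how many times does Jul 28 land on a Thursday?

4

Day of week of July 28 in each year:
2025: Mon, 2026: Tue, 2027: Wed, 2028: Fri, 2029: Sat, 2030: Sun, 2031: Mon, 2032: Wed, 2033: Thu ✓, 2034: Fri, 2035: Sat, 2036: Mon, 2037: Tue, 2038: Wed, 2039: Thu ✓, 2040: Sat, 2041: Sun, 2042: Mon, 2043: Tue, 2044: Thu ✓, 2045: Fri, 2046: Sat, 2047: Sun, 2048: Tue, 2049: Wed, 2050: Thu ✓, 2051: Fri
Thursdays: 2033, 2039, 2044, 2050.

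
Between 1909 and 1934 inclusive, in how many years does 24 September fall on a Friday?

Day of week of September 24 in each year:
1909: Fri ✓, 1910: Sat, 1911: Sun, 1912: Tue, 1913: Wed, 1914: Thu, 1915: Fri ✓, 1916: Sun, 1917: Mon, 1918: Tue, 1919: Wed, 1920: Fri ✓, 1921: Sat, 1922: Sun, 1923: Mon, 1924: Wed, 1925: Thu, 1926: Fri ✓, 1927: Sat, 1928: Mon, 1929: Tue, 1930: Wed, 1931: Thu, 1932: Sat, 1933: Sun, 1934: Mon
Fridays: 1909, 1915, 1920, 1926.

4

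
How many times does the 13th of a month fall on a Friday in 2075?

The 13th falls on a Friday when the month's 13th has weekday Fri.
Jan 13 is Sun; Feb 13 is Wed; Mar 13 is Wed; Apr 13 is Sat; May 13 is Mon; Jun 13 is Thu; Jul 13 is Sat; Aug 13 is Tue; Sep 13 is Fri ✓; Oct 13 is Sun; Nov 13 is Wed; Dec 13 is Fri ✓.
Friday the 13ths: Sep, Dec.

2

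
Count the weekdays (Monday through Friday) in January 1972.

January 1, 1972 is a Saturday.
The range spans 31 days (inclusive of both endpoints).
31 = 7 × 4 + 3, so there are 4 full weeks plus 3 extra days.
Each full week contributes 5 weekdays (Mon–Fri): 4 × 5 = 20.
The 3 extra days are Saturday, Sunday, Monday — 1 of them qualifies.
Total: 20 + 1 = 21.

21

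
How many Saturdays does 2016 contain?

53

1 January 2016 is a Friday.
The range spans 366 days (inclusive of both endpoints).
366 = 7 × 52 + 2, so there are 52 full weeks plus 2 extra days.
Each full week contributes one Saturday: 52 so far.
The 2 extra days are Fri, Sat — 1 of them qualifies.
Total: 52 + 1 = 53.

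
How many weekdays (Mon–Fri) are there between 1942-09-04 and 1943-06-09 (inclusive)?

199 weekdays

1942-09-04 is a Friday.
That's 279 days from start to end, counting both.
279 = 7 × 39 + 6, so there are 39 full weeks plus 6 extra days.
Each full week contributes 5 weekdays (Mon–Fri): 39 × 5 = 195.
The 6 extra days are Fri, Sat, Sun, Mon, Tue, Wed — 4 of them qualify.
Total: 195 + 4 = 199.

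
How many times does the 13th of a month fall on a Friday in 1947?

The 13th falls on a Friday when the month's 13th has weekday Fri.
Jan 13 is Mon; Feb 13 is Thu; Mar 13 is Thu; Apr 13 is Sun; May 13 is Tue; Jun 13 is Fri ✓; Jul 13 is Sun; Aug 13 is Wed; Sep 13 is Sat; Oct 13 is Mon; Nov 13 is Thu; Dec 13 is Sat.
Friday the 13ths: Jun.

1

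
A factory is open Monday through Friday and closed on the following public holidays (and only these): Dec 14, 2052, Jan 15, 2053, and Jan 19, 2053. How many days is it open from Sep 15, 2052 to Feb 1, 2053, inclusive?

99 working days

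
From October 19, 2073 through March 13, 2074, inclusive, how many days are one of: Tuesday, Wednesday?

October 19, 2073 is a Thursday.
The range spans 146 days (inclusive of both endpoints).
146 = 7 × 20 + 6, so there are 20 full weeks plus 6 extra days.
Each full week contributes 2 days from the set (Tue, Wed): 20 × 2 = 40.
The 6 extra days are Thursday, Friday, Saturday, Sunday, Monday, Tuesday — 1 of them qualifies.
Total: 40 + 1 = 41.

41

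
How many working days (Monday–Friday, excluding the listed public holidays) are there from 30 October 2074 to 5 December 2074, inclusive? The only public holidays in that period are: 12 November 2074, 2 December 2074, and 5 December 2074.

30 October 2074 is a Tuesday.
The range spans 37 days (inclusive of both endpoints).
37 = 7 × 5 + 2, so there are 5 full weeks plus 2 extra days.
Each full week contributes 5 weekdays (Mon–Fri): 5 × 5 = 25.
The 2 extra days are Tuesday, Wednesday — 2 of them qualify.
Total: 25 + 2 = 27.
Holidays: 12 November 2074 (Mon); 2 December 2074 (Sun); 5 December 2074 (Wed).
2 of the 3 holidays fall on weekdays; the rest are weekends and were already excluded.
Business days: 27 − 2 = 25.

25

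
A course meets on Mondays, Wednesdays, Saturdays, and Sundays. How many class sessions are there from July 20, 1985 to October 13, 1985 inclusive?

50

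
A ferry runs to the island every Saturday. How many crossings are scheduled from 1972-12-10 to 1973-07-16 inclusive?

31

1972-12-10 is a Sunday.
The range spans 219 days (inclusive of both endpoints).
219 = 7 × 31 + 2, so there are 31 full weeks plus 2 extra days.
Each full week contributes one Saturday: 31 so far.
The 2 extra days are Sun, Mon — none qualify.
Total: 31 + 0 = 31.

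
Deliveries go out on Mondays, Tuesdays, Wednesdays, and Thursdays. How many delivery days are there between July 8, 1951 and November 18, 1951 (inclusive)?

July 8, 1951 is a Sunday.
From July 8, 1951 to November 18, 1951 is 134 days inclusive.
134 = 7 × 19 + 1, so there are 19 full weeks plus 1 extra day.
Each full week contributes 4 days from the set (Mon, Tue, Wed, Thu): 19 × 4 = 76.
The 1 extra day is Sun — none qualify.
Total: 76 + 0 = 76.

76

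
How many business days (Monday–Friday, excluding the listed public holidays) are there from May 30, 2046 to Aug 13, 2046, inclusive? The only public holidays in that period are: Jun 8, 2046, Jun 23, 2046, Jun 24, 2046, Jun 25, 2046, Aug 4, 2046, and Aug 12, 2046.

52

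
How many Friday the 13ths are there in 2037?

3

The 13th falls on a Friday when the month's 13th has weekday Fri.
Jan 13 is Tue; Feb 13 is Fri ✓; Mar 13 is Fri ✓; Apr 13 is Mon; May 13 is Wed; Jun 13 is Sat; Jul 13 is Mon; Aug 13 is Thu; Sep 13 is Sun; Oct 13 is Tue; Nov 13 is Fri ✓; Dec 13 is Sun.
Friday the 13ths: Feb, Mar, Nov.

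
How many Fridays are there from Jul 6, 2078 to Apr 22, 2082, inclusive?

198 Fridays

Jul 6, 2078 is a Wednesday.
That's 1387 days from start to end, counting both.
1387 = 7 × 198 + 1, so there are 198 full weeks plus 1 extra day.
Each full week contributes one Friday: 198 so far.
The 1 extra day is Wed — none qualify.
Total: 198 + 0 = 198.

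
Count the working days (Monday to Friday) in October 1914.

Oct 1, 1914 is a Thursday.
That's 31 days from start to end, counting both.
31 = 7 × 4 + 3, so there are 4 full weeks plus 3 extra days.
Each full week contributes 5 weekdays (Mon–Fri): 4 × 5 = 20.
The 3 extra days are Thursday, Friday, Saturday — 2 of them qualify.
Total: 20 + 2 = 22.

22 weekdays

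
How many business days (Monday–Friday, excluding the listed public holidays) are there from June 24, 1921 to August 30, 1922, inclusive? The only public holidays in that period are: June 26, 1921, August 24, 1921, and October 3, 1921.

June 24, 1921 is a Friday.
That's 433 days from start to end, counting both.
433 = 7 × 61 + 6, so there are 61 full weeks plus 6 extra days.
Each full week contributes 5 weekdays (Mon–Fri): 61 × 5 = 305.
The 6 extra days are Friday, Saturday, Sunday, Monday, Tuesday, Wednesday — 4 of them qualify.
Total: 305 + 4 = 309.
Holidays: June 26, 1921 (Sun); August 24, 1921 (Wed); October 3, 1921 (Mon).
2 of the 3 holidays fall on weekdays; the rest are weekends and were already excluded.
Business days: 309 − 2 = 307.

307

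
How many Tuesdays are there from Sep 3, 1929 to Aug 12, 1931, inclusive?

Sep 3, 1929 is a Tuesday.
From Sep 3, 1929 to Aug 12, 1931 is 709 days inclusive.
709 = 7 × 101 + 2, so there are 101 full weeks plus 2 extra days.
Each full week contributes one Tuesday: 101 so far.
The 2 extra days are Tue, Wed — 1 of them qualifies.
Total: 101 + 1 = 102.

102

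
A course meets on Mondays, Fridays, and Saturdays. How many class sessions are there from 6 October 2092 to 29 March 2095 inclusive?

388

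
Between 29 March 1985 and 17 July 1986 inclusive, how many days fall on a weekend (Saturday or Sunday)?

136

29 March 1985 is a Friday.
From 29 March 1985 to 17 July 1986 is 476 days inclusive.
476 = 7 × 68, so the span is exactly 68 full weeks.
Each full week contributes 2 weekend days (Sat, Sun): 68 × 2 = 136.
Total: 136.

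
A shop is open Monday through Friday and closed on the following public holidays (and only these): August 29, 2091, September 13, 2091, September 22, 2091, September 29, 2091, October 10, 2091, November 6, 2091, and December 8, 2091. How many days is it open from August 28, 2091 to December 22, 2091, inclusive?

August 28, 2091 is a Tuesday.
That's 117 days from start to end, counting both.
117 = 7 × 16 + 5, so there are 16 full weeks plus 5 extra days.
Each full week contributes 5 weekdays (Mon–Fri): 16 × 5 = 80.
The 5 extra days are Tuesday, Wednesday, Thursday, Friday, Saturday — 4 of them qualify.
Total: 80 + 4 = 84.
Holidays: August 29, 2091 (Wed); September 13, 2091 (Thu); September 22, 2091 (Sat); September 29, 2091 (Sat); October 10, 2091 (Wed); November 6, 2091 (Tue); December 8, 2091 (Sat).
4 of the 7 holidays fall on weekdays; the rest are weekends and were already excluded.
Business days: 84 − 4 = 80.

80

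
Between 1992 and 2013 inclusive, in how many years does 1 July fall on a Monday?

3

Day of week of July 1 in each year:
1992: Wed, 1993: Thu, 1994: Fri, 1995: Sat, 1996: Mon ✓, 1997: Tue, 1998: Wed, 1999: Thu, 2000: Sat, 2001: Sun, 2002: Mon ✓, 2003: Tue, 2004: Thu, 2005: Fri, 2006: Sat, 2007: Sun, 2008: Tue, 2009: Wed, 2010: Thu, 2011: Fri, 2012: Sun, 2013: Mon ✓
Mondays: 1996, 2002, 2013.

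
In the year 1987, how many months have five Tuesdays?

4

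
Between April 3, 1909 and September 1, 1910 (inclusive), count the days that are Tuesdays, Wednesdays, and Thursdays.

222

April 3, 1909 is a Saturday.
That's 517 days from start to end, counting both.
517 = 7 × 73 + 6, so there are 73 full weeks plus 6 extra days.
Each full week contributes 3 days from the set (Tue, Wed, Thu): 73 × 3 = 219.
The 6 extra days are Saturday, Sunday, Monday, Tuesday, Wednesday, Thursday — 3 of them qualify.
Total: 219 + 3 = 222.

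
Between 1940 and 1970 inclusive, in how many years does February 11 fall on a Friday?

4

Day of week of February 11 in each year:
1940: Sun, 1941: Tue, 1942: Wed, 1943: Thu, 1944: Fri ✓, 1945: Sun, 1946: Mon, 1947: Tue, 1948: Wed, 1949: Fri ✓, 1950: Sat, 1951: Sun, 1952: Mon, 1953: Wed, 1954: Thu, 1955: Fri ✓, 1956: Sat, 1957: Mon, 1958: Tue, 1959: Wed, 1960: Thu, 1961: Sat, 1962: Sun, 1963: Mon, 1964: Tue, 1965: Thu, 1966: Fri ✓, 1967: Sat, 1968: Sun, 1969: Tue, 1970: Wed
Fridays: 1944, 1949, 1955, 1966.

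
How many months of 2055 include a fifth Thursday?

4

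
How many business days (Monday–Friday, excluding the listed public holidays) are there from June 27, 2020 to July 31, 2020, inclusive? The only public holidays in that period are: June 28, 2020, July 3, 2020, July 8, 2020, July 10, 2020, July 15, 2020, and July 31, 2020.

20 business days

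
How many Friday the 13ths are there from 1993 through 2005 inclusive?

Friday-the-13ths by year:
1993: Aug
1994: May
1995: Jan, Oct
1996: Sep, Dec
1997: Jun
1998: Feb, Mar, Nov
1999: Aug
2000: Oct
2001: Apr, Jul
2002: Sep, Dec
2003: Jun
2004: Feb, Aug
2005: May

20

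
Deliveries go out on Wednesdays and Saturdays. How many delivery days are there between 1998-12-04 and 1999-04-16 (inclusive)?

1998-12-04 is a Friday.
The range spans 134 days (inclusive of both endpoints).
134 = 7 × 19 + 1, so there are 19 full weeks plus 1 extra day.
Each full week contributes 2 days from the set (Wed, Sat): 19 × 2 = 38.
The 1 extra day is Fri — none qualify.
Total: 38 + 0 = 38.

38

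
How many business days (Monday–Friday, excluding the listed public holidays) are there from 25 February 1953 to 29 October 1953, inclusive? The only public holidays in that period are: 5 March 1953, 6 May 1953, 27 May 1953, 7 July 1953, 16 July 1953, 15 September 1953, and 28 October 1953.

170 business days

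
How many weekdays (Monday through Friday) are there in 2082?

261 weekdays

1 January 2082 is a Thursday.
The range spans 365 days (inclusive of both endpoints).
365 = 7 × 52 + 1, so there are 52 full weeks plus 1 extra day.
Each full week contributes 5 weekdays (Mon–Fri): 52 × 5 = 260.
The 1 extra day is Thu — 1 of them qualifies.
Total: 260 + 1 = 261.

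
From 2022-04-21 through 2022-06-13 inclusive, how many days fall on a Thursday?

8

2022-04-21 is a Thursday.
From 2022-04-21 to 2022-06-13 is 54 days inclusive.
54 = 7 × 7 + 5, so there are 7 full weeks plus 5 extra days.
Each full week contributes one Thursday: 7 so far.
The 5 extra days are Thursday, Friday, Saturday, Sunday, Monday — 1 of them qualifies.
Total: 7 + 1 = 8.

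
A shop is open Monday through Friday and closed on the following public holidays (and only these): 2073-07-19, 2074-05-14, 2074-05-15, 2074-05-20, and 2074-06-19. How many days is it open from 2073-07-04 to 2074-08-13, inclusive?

286

2073-07-04 is a Tuesday.
That's 406 days from start to end, counting both.
406 = 7 × 58, so the span is exactly 58 full weeks.
Each full week contributes 5 weekdays (Mon–Fri): 58 × 5 = 290.
Total: 290.
Holidays: 2073-07-19 (Wed); 2074-05-14 (Mon); 2074-05-15 (Tue); 2074-05-20 (Sun); 2074-06-19 (Tue).
4 of the 5 holidays fall on weekdays; the rest are weekends and were already excluded.
Business days: 290 − 4 = 286.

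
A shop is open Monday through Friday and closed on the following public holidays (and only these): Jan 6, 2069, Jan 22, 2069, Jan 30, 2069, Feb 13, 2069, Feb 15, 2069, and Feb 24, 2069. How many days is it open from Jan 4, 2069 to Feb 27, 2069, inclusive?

Jan 4, 2069 is a Friday.
That's 55 days from start to end, counting both.
55 = 7 × 7 + 6, so there are 7 full weeks plus 6 extra days.
Each full week contributes 5 weekdays (Mon–Fri): 7 × 5 = 35.
The 6 extra days are Friday, Saturday, Sunday, Monday, Tuesday, Wednesday — 4 of them qualify.
Total: 35 + 4 = 39.
Holidays: Jan 6, 2069 (Sun); Jan 22, 2069 (Tue); Jan 30, 2069 (Wed); Feb 13, 2069 (Wed); Feb 15, 2069 (Fri); Feb 24, 2069 (Sun).
4 of the 6 holidays fall on weekdays; the rest are weekends and were already excluded.
Business days: 39 − 4 = 35.

35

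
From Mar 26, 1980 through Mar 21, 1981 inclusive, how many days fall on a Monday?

Mar 26, 1980 is a Wednesday.
From Mar 26, 1980 to Mar 21, 1981 is 361 days inclusive.
361 = 7 × 51 + 4, so there are 51 full weeks plus 4 extra days.
Each full week contributes one Monday: 51 so far.
The 4 extra days are Wednesday, Thursday, Friday, Saturday — none qualify.
Total: 51 + 0 = 51.

51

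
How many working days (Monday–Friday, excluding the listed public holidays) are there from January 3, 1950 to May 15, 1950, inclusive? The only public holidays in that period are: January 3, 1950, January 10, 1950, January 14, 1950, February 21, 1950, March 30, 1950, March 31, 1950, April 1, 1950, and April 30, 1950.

90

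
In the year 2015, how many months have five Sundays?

A month has five Sundays exactly when Sunday falls within its first (length − 28) days.
Jan: 31 days, starts Thu → 5 of Thu, Fri, Sat
Feb: 28 days, starts Sun → 5 of (none)
Mar: 31 days, starts Sun → 5 of Sun, Mon, Tue ✓
Apr: 30 days, starts Wed → 5 of Wed, Thu
May: 31 days, starts Fri → 5 of Fri, Sat, Sun ✓
Jun: 30 days, starts Mon → 5 of Mon, Tue
Jul: 31 days, starts Wed → 5 of Wed, Thu, Fri
Aug: 31 days, starts Sat → 5 of Sat, Sun, Mon ✓
Sep: 30 days, starts Tue → 5 of Tue, Wed
Oct: 31 days, starts Thu → 5 of Thu, Fri, Sat
Nov: 30 days, starts Sun → 5 of Sun, Mon ✓
Dec: 31 days, starts Tue → 5 of Tue, Wed, Thu
Months with five Sundays: Mar, May, Aug, Nov.

4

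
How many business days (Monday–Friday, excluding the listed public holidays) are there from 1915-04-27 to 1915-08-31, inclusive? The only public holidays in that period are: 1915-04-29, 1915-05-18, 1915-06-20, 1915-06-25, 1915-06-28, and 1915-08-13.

1915-04-27 is a Tuesday.
The range spans 127 days (inclusive of both endpoints).
127 = 7 × 18 + 1, so there are 18 full weeks plus 1 extra day.
Each full week contributes 5 weekdays (Mon–Fri): 18 × 5 = 90.
The 1 extra day is Tuesday — 1 of them qualifies.
Total: 90 + 1 = 91.
Holidays: 1915-04-29 (Thu); 1915-05-18 (Tue); 1915-06-20 (Sun); 1915-06-25 (Fri); 1915-06-28 (Mon); 1915-08-13 (Fri).
5 of the 6 holidays fall on weekdays; the rest are weekends and were already excluded.
Business days: 91 − 5 = 86.

86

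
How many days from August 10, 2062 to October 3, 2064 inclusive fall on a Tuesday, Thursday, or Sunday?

337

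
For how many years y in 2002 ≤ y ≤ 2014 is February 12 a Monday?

Day of week of February 12 in each year:
2002: Tue, 2003: Wed, 2004: Thu, 2005: Sat, 2006: Sun, 2007: Mon ✓, 2008: Tue, 2009: Thu, 2010: Fri, 2011: Sat, 2012: Sun, 2013: Tue, 2014: Wed
Mondays: 2007.

1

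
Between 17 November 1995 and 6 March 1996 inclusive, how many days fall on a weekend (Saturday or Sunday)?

32

17 November 1995 is a Friday.
From 17 November 1995 to 6 March 1996 is 111 days inclusive.
111 = 7 × 15 + 6, so there are 15 full weeks plus 6 extra days.
Each full week contributes 2 weekend days (Sat, Sun): 15 × 2 = 30.
The 6 extra days are Friday, Saturday, Sunday, Monday, Tuesday, Wednesday — 2 of them qualify.
Total: 30 + 2 = 32.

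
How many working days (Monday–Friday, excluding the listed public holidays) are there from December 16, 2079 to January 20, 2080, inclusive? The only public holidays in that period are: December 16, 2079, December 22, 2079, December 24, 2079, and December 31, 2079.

December 16, 2079 is a Saturday.
From December 16, 2079 to January 20, 2080 is 36 days inclusive.
36 = 7 × 5 + 1, so there are 5 full weeks plus 1 extra day.
Each full week contributes 5 weekdays (Mon–Fri): 5 × 5 = 25.
The 1 extra day is Sat — none qualify.
Total: 25 + 0 = 25.
Holidays: December 16, 2079 (Sat); December 22, 2079 (Fri); December 24, 2079 (Sun); December 31, 2079 (Sun).
1 of the 4 holidays fall on weekdays; the rest are weekends and were already excluded.
Business days: 25 − 1 = 24.

24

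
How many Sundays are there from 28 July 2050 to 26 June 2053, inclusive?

152 Sundays

28 July 2050 is a Thursday.
From 28 July 2050 to 26 June 2053 is 1065 days inclusive.
1065 = 7 × 152 + 1, so there are 152 full weeks plus 1 extra day.
Each full week contributes one Sunday: 152 so far.
The 1 extra day is Thu — none qualify.
Total: 152 + 0 = 152.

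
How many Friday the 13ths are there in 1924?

The 13th falls on a Friday when the month's 13th has weekday Fri.
Jan 13 is Sun; Feb 13 is Wed; Mar 13 is Thu; Apr 13 is Sun; May 13 is Tue; Jun 13 is Fri ✓; Jul 13 is Sun; Aug 13 is Wed; Sep 13 is Sat; Oct 13 is Mon; Nov 13 is Thu; Dec 13 is Sat.
Friday the 13ths: Jun.

1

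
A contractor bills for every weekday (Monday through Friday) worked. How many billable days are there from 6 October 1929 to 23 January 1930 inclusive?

6 October 1929 is a Sunday.
From 6 October 1929 to 23 January 1930 is 110 days inclusive.
110 = 7 × 15 + 5, so there are 15 full weeks plus 5 extra days.
Each full week contributes 5 weekdays (Mon–Fri): 15 × 5 = 75.
The 5 extra days are Sun, Mon, Tue, Wed, Thu — 4 of them qualify.
Total: 75 + 4 = 79.

79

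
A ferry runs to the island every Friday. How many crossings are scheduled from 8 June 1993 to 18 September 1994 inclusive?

8 June 1993 is a Tuesday.
From 8 June 1993 to 18 September 1994 is 468 days inclusive.
468 = 7 × 66 + 6, so there are 66 full weeks plus 6 extra days.
Each full week contributes one Friday: 66 so far.
The 6 extra days are Tuesday, Wednesday, Thursday, Friday, Saturday, Sunday — 1 of them qualifies.
Total: 66 + 1 = 67.

67 Fridays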